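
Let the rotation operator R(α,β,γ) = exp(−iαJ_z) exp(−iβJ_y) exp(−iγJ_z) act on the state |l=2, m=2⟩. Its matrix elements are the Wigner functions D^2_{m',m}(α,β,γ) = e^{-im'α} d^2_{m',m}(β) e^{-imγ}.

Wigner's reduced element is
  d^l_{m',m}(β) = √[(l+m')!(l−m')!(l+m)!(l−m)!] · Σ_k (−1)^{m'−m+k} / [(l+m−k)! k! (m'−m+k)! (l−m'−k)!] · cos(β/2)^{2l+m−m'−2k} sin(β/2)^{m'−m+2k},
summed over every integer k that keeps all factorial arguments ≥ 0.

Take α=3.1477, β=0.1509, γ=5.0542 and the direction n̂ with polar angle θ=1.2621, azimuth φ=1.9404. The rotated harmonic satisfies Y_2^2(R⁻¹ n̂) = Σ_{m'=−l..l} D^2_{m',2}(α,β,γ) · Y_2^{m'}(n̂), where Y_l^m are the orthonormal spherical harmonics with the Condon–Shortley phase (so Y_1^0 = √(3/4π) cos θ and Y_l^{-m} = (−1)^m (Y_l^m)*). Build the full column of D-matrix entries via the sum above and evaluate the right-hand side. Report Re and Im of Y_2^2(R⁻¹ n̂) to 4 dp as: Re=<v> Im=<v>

Re=0.3381 Im=-0.0188

Need the full column D^2_{m',2} for m'=−2..2 at α=3.1477, β=0.1509, γ=5.0542.
cos(β/2)=0.997155, sin(β/2)=0.075378
d^2_{-2,2}: single k=4 term ⇒ +0.000032;  D = -0.000025+0.000020i
d^2_{-1,2}: single k=3 term ⇒ +0.000854;  D = +0.000665-0.000535i
d^2_{0,2}: single k=2 term ⇒ +0.013839;  D = -0.010729+0.008741i
d^2_{1,2}: single k=1 term ⇒ +0.149474;  D = +0.115307-0.095114i
d^2_{2,2}: single k=0 term ⇒ +0.988668;  D = -0.758820+0.633764i
Y_2^{m'}(θ=1.2621,φ=1.9404) and Σ D·Y over m':
  (-0.0000+0.0000i)·(-0.2591+0.2362i)  (+0.0007-0.0005i)·(-0.0808-0.2085i)  (-0.0107+0.0087i)·(-0.2281+0.0000i)  (+0.1153-0.0951i)·(+0.0808-0.2085i)  (-0.7588+0.6338i)·(-0.2591-0.2362i)
Y_2^2(R⁻¹ n̂) = +0.338085-0.018797i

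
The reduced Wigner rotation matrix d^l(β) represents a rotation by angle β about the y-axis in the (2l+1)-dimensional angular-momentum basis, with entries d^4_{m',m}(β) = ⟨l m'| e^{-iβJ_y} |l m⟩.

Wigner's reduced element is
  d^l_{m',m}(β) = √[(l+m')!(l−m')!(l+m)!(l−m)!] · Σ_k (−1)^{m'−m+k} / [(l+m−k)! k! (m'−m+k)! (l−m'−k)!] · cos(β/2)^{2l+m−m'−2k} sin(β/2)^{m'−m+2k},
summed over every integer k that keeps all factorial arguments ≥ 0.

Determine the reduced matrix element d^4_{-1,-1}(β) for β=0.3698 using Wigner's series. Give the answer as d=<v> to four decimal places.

d^4_{-1,-1}(β=0.3698) via Wigner's sum:
With c≡cos(β/2)=0.982955 and s≡sin(β/2)=0.183848, N=[6·120·6·120]^{1/2}=720.000000
k∈{0,1,2,3} keeps every argument non-negative
  k=0: (−1)^0·720.0000/(720)·0.9830^8·0.1838^0 = +0.871501
  k=1: (−1)^1·720.0000/(48)·0.9830^6·0.1838^2 = -0.457310
  k=2: (−1)^2·720.0000/(24)·0.9830^4·0.1838^4 = +0.031996
  k=3: (−1)^3·720.0000/(72)·0.9830^2·0.1838^6 = -0.000373
d^4_{-1,-1}(0.3698) = +0.871501 -0.457310 +0.031996 -0.000373 = +0.445813

d=0.4458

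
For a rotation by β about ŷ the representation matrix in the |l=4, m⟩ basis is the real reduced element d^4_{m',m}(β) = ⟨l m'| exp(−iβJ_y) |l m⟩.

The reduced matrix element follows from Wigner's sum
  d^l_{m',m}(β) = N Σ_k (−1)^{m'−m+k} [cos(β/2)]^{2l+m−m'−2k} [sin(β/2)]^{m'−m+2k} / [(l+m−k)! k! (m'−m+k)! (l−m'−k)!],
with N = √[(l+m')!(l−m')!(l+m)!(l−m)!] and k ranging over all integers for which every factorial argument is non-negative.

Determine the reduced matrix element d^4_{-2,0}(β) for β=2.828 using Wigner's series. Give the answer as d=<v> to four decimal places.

d^4_{-2,0}(β=2.828) via Wigner's sum:
With c≡cos(β/2)=0.156155 and s≡sin(β/2)=0.987733, N=[2·720·24·24]^{1/2}=910.735966
k: max(0,(0)−(-2))=2 … min(4+(0),4−(-2))=4
  k=2: (−1)^0·910.7360/(96)·0.1562^6·0.9877^2 = +0.000134
  k=3: (−1)^1·910.7360/(36)·0.1562^4·0.9877^4 = -0.014317
  k=4: (−1)^2·910.7360/(96)·0.1562^2·0.9877^6 = +0.214816
d^4_{-2,0}(2.828) = +0.000134 -0.014317 +0.214816 = +0.200633

d=0.2006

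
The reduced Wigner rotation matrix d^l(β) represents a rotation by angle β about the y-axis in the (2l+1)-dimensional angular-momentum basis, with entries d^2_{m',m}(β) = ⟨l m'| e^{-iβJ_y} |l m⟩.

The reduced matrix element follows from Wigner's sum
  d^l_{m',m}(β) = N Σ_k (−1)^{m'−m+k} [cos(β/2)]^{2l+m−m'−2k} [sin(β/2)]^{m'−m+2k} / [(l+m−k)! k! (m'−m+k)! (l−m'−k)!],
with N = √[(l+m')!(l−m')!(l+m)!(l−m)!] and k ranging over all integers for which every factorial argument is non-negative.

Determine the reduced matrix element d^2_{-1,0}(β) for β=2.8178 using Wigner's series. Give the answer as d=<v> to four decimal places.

d=-0.3694

d^2_{-1,0}(β=2.8178) via Wigner's sum:
c=cos(2.8178/2)=0.161190, s=sin(2.8178/2)=0.986923; N=√[1·6·2·2]=4.898979
The bounds max(0,m−m')=1 and min(l+m,l−m')=2 give 2 terms
  k=1: (−1)^0·4.8990/(2)·0.1612^3·0.9869^1 = +0.010124
  k=2: (−1)^1·4.8990/(2)·0.1612^1·0.9869^3 = -0.379546
d^2_{-1,0}(2.8178) = +0.010124 -0.379546 = -0.369421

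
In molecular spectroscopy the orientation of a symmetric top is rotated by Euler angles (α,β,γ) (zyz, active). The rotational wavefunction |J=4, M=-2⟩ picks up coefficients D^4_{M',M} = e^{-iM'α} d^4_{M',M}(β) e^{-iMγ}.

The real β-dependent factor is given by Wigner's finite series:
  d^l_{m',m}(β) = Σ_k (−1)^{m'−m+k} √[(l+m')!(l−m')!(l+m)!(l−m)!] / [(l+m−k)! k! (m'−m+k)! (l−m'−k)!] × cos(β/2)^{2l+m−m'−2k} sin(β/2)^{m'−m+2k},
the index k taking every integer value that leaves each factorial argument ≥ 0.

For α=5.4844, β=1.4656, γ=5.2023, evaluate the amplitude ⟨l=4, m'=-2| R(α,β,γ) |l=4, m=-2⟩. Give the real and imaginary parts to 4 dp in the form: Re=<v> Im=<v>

Re=-0.0851 Im=0.0605

D^4_{-2,-2}(5.4844,1.4656,5.2023) = e^{-i·-2·5.4844}·d^4_{-2,-2}(1.4656)·e^{-i·-2·5.2023}. Compute d first:
With c≡cos(β/2)=0.743304 and s≡sin(β/2)=0.668954, N=[2·720·2·720]^{1/2}=1440.000000
Admissible k: 0..2 (factorial args all ≥0)
  k=0: (−1)^0·1440.0000/(1440)·0.7433^8·0.6690^0 = +0.093182
  k=1: (−1)^1·1440.0000/(120)·0.7433^6·0.6690^2 = -0.905676
  k=2: (−1)^2·1440.0000/(96)·0.7433^4·0.6690^4 = +0.916941
d^4_{-2,-2}(1.4656) = +0.093182 -0.905676 +0.916941 = +0.104447
D = (-0.026771-0.999642i)·(+0.104447)·(-0.557170-0.830398i) = -0.085144+0.060496i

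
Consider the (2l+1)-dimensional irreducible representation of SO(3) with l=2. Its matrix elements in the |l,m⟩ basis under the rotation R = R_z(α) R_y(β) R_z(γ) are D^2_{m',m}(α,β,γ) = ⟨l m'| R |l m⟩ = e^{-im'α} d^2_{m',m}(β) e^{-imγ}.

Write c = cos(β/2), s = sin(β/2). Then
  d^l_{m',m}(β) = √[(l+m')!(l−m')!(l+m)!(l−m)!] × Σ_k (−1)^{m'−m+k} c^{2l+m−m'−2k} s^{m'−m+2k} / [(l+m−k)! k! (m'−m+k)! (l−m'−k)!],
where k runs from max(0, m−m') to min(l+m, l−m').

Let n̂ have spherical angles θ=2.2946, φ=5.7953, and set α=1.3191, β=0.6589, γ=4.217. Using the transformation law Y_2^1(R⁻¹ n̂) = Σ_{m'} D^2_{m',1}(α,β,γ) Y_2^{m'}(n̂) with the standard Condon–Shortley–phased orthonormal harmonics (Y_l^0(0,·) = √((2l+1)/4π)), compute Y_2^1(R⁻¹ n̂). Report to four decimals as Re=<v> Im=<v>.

Re=0.2506 Im=0.2832

Need the full column D^2_{m',1} for m'=−2..2 at α=1.3191, β=0.6589, γ=4.217.
cos(β/2)=0.946220, sin(β/2)=0.323523
d^2_{-2,1}: single k=3 term ⇒ +0.064082;  D = -0.000513-0.064080i
d^2_{-1,1}: k∈[2..3] ⇒ +0.281135 -0.010955 = +0.270180;  D = -0.262197-0.065191i
d^2_{0,1}: k∈[1..2] ⇒ +0.671363 -0.078484 = +0.592879;  D = -0.281839+0.521605i
d^2_{1,1}: k∈[0..1] ⇒ +0.801621 -0.281135 = +0.520486;  D = +0.381866+0.353672i
d^2_{2,1}: single k=0 term ⇒ -0.548165;  D = -0.460904+0.296737i
Y_2^{m'}(θ=2.2946,φ=5.7953) and Σ D·Y over m':
  (-0.0005-0.0641i)·(+0.1216+0.1796i)  (-0.2622-0.0652i)·(-0.3386-0.1797i)  (-0.2818+0.5216i)·(+0.0996+0.0000i)  (+0.3819+0.3537i)·(+0.3386-0.1797i)  (-0.4609+0.2967i)·(+0.1216-0.1796i)
Y_2^1(R⁻¹ n̂) = +0.250582+0.283231i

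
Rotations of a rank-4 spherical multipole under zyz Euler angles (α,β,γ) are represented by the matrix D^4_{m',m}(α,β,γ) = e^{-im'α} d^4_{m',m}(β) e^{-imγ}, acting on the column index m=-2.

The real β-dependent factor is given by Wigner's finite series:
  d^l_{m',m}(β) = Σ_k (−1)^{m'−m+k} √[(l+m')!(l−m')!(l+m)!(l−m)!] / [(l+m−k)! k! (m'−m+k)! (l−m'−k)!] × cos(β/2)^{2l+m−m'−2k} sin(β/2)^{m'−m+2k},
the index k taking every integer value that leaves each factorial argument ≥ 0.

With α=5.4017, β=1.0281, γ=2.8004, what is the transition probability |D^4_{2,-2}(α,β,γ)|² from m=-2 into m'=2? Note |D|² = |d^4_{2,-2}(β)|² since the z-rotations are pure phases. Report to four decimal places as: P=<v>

D^4_{2,-2}(5.4017,1.0281,2.8004) = e^{-i·2·5.4017}·d^4_{2,-2}(1.0281)·e^{-i·-2·2.8004}. Compute d first:
With c≡cos(β/2)=0.870760 and s≡sin(β/2)=0.491708, N=[720·2·2·720]^{1/2}=1440.000000
k: max(0,(-2)−(2))=0 … min(4+(-2),4−(2))=2
  k=0: (−1)^4·1440.0000/(96)·0.8708^4·0.4917^4 = +0.504097
  k=1: (−1)^5·1440.0000/(120)·0.8708^2·0.4917^6 = -0.128594
  k=2: (−1)^6·1440.0000/(1440)·0.8708^0·0.4917^8 = +0.003417
d^4_{2,-2}(1.0281) = +0.504097 -0.128594 +0.003417 = +0.378920
|D^4_{2,-2}|² = |d^4_{2,-2}(β)|² = (+0.378920)² = 0.143580 (the z-rotation phases have unit modulus)

P=0.1436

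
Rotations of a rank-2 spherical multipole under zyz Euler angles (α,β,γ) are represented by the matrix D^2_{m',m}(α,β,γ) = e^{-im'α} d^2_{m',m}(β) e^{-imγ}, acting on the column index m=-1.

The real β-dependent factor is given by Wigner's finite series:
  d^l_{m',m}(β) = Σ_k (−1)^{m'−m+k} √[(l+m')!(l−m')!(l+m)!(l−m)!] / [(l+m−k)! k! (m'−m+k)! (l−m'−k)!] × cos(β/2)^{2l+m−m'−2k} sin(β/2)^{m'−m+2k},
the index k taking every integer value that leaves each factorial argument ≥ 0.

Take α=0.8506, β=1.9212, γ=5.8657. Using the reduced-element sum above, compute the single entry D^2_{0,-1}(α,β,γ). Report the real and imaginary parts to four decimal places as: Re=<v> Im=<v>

Re=0.3610 Im=-0.1601

Split into d^2_{0,-1}(β=1.9212) × two z-phases.
c=cos(1.9212/2)=0.573028, s=sin(1.9212/2)=0.819536; N=√[2·2·1·6]=4.898979
Admissible k: 0..1 (factorial args all ≥0)
  k=0: (−1)^1·4.8990/(2)·0.5730^3·0.8195^1 = -0.377722
  k=1: (−1)^2·4.8990/(2)·0.5730^1·0.8195^3 = +0.772601
d^2_{0,-1}(1.9212) = -0.377722 +0.772601 = +0.394879
Attach z-rotation phases: D = e^{-i(0)(0.8506)}·(+0.394879)·e^{-i(-1)(5.8657)} = +0.360964-0.160109i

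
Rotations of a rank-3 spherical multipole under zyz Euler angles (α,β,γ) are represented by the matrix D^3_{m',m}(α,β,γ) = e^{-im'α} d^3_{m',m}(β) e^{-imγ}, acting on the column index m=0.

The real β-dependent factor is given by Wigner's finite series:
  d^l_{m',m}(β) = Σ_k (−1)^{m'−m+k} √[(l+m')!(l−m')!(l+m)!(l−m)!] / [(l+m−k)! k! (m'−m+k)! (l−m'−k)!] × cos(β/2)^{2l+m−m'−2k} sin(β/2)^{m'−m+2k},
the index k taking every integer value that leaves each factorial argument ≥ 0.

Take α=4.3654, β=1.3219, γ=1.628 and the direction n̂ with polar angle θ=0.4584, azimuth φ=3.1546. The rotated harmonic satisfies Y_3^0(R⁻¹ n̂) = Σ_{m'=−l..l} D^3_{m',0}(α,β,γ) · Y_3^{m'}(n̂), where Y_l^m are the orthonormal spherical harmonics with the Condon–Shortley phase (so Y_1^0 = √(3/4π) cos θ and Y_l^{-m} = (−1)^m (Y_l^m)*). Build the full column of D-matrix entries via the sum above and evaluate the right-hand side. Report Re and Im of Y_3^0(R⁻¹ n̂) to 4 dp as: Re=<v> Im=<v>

Re=-0.3204 Im=0.0000

Need the full column D^3_{m',0} for m'=−3..3 at α=4.3654, β=1.3219, γ=1.628.
cos(β/2)=0.789409, sin(β/2)=0.613867
d^3_{-3,0}: single k=3 term ⇒ +0.508915;  D = +0.439139+0.257198i
d^3_{-2,0}: k∈[2..3] ⇒ +0.801528 -0.484688 = +0.316839;  D = -0.243557+0.202650i
d^3_{-1,0}: k∈[1..3] ⇒ +0.651893 -1.182611 +0.238377 = -0.292340;  D = +0.099416+0.274917i
d^3_{0,0}: k∈[0..3] ⇒ +0.241999 -1.317044 +0.796424 -0.053511 = -0.332132;  D = -0.332132+0.000000i
d^3_{1,0}: k∈[0..2] ⇒ -0.651893 +1.182611 -0.238377 = +0.292340;  D = -0.099416+0.274917i
d^3_{2,0}: k∈[0..1] ⇒ +0.801528 -0.484688 = +0.316839;  D = -0.243557-0.202650i
d^3_{3,0}: single k=0 term ⇒ -0.508915;  D = -0.439139+0.257198i
Y_3^{m'}(θ=0.4584,φ=3.1546) and Σ D·Y over m':
  (+0.4391+0.2572i)·(-0.0361+0.0014i)  (-0.2436+0.2027i)·(+0.1794-0.0047i)  (+0.0994+0.2749i)·(-0.4320+0.0056i)  (-0.3321+0.0000i)·(+0.3416+0.0000i)  (-0.0994+0.2749i)·(+0.4320+0.0056i)  (-0.2436-0.2027i)·(+0.1794+0.0047i)  (-0.4391+0.2572i)·(+0.0361+0.0014i)
Y_3^0(R⁻¹ n̂) = -0.320406-0.000000i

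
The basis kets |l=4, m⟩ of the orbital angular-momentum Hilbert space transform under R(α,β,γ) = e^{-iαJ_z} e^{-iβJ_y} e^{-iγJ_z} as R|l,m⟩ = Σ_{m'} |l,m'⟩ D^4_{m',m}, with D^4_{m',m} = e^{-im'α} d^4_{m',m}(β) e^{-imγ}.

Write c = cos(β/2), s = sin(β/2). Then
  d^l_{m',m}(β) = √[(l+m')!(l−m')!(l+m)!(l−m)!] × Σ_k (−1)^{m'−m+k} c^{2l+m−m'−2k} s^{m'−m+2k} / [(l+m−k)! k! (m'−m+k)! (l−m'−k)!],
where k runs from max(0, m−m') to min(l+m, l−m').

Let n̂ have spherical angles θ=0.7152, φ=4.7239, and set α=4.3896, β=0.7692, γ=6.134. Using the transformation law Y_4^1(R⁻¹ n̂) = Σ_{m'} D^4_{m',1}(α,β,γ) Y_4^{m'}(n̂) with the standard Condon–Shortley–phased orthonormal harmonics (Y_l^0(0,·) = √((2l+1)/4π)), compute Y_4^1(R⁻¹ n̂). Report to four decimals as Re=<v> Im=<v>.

Re=0.1858 Im=-0.3358

Need the full column D^4_{m',1} for m'=−4..4 at α=4.3896, β=0.7692, γ=6.134.
cos(β/2)=0.926949, sin(β/2)=0.375188
d^4_{-4,1}: single k=5 term ⇒ +0.044311;  D = +0.018424-0.040299i
d^4_{-3,1}: k∈[4..5] ⇒ +0.193526 -0.019023 = +0.174503;  D = +0.127490+0.119154i
d^4_{-2,1}: k∈[3..5] ⇒ +0.511142 -0.125609 +0.004116 = +0.389649;  D = -0.342620+0.185573i
d^4_{-1,1}: k∈[2..5] ⇒ +0.892961 -0.438876 +0.035950 -0.000393 = +0.489643;  D = -0.084578-0.482283i
d^4_{0,1}: k∈[1..4] ⇒ +0.986629 -0.969823 +0.158884 -0.004338 = +0.171351;  D = +0.169448+0.025468i
d^4_{1,1}: k∈[0..3] ⇒ +0.545061 -1.339442 +0.438876 -0.023967 = -0.379472;  D = +0.172525-0.337985i
d^4_{2,1}: k∈[0..2] ⇒ -0.935998 +0.766713 -0.083739 = -0.253025;  D = +0.177232+0.180583i
d^4_{3,1}: k∈[0..1] ⇒ +0.708766 -0.193526 = +0.515240;  D = +0.463217-0.225616i
d^4_{4,1}: single k=0 term ⇒ -0.270471;  D = -0.035184-0.268173i
Y_4^{m'}(θ=0.7152,φ=4.7239) and Σ D·Y over m':
  (+0.0184-0.0403i)·(+0.0817-0.0038i)  (+0.1275+0.1192i)·(-0.0092-0.2663i)  (-0.3426+0.1856i)·(-0.4300+0.0099i)  (-0.0846-0.4823i)·(+0.0027+0.2318i)  (+0.1694+0.0255i)·(-0.2887+0.0000i)  (+0.1725-0.3380i)·(-0.0027+0.2318i)  (+0.1772+0.1806i)·(-0.4300-0.0099i)  (+0.4632-0.2256i)·(+0.0092-0.2663i)  (-0.0352-0.2682i)·(+0.0817+0.0038i)
Y_4^1(R⁻¹ n̂) = +0.185831-0.335848i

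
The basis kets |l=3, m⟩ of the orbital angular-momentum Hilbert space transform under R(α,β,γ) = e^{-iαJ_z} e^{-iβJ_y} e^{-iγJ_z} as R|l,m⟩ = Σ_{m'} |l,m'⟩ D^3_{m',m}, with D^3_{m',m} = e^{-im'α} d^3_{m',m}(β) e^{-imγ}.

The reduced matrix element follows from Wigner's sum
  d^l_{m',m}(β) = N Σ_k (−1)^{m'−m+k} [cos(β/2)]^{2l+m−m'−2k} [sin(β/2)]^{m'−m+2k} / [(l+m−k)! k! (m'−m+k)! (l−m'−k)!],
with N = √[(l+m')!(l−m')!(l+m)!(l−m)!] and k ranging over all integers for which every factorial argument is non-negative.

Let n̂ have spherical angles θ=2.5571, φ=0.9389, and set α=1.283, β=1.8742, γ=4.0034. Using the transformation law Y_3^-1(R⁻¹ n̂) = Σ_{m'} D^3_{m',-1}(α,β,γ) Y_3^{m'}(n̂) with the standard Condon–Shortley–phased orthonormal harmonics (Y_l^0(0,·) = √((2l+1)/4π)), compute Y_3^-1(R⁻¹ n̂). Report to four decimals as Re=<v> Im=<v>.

Re=-0.1582 Im=-0.3483

Need the full column D^3_{m',-1} for m'=−3..3 at α=1.283, β=1.8742, γ=4.0034.
cos(β/2)=0.592127, sin(β/2)=0.805844
d^3_{-3,-1}: single k=2 term ⇒ +0.309178;  D = +0.000489+0.309178i
d^3_{-2,-1}: k∈[1..2] ⇒ +0.185493 -0.687114 = -0.501622;  D = -0.481215-0.141619i
d^3_{-1,-1}: k∈[0..2] ⇒ +0.043101 -0.638636 +0.887128 = +0.291594;  D = +0.158337-0.244860i
d^3_{0,-1}: k∈[0..2] ⇒ -0.203197 +1.129044 -0.697046 = +0.228801;  D = -0.148965-0.173664i
d^3_{1,-1}: k∈[0..2] ⇒ +0.478977 -1.182837 +0.273846 = -0.430014;  D = +0.392432-0.175811i
d^3_{2,-1}: k∈[0..1] ⇒ -0.687114 +0.636313 = -0.050801;  D = -0.006757-0.050350i
d^3_{3,-1}: single k=0 term ⇒ +0.572639;  D = +0.565826+0.088065i
Y_3^{m'}(θ=2.5571,φ=0.9389) and Σ D·Y over m':
  (+0.0005+0.3092i)·(-0.0664-0.0224i)  (-0.4812-0.1416i)·(+0.0784+0.2474i)  (+0.1583-0.2449i)·(+0.2610-0.3565i)  (-0.1490-0.1737i)·(-0.1487+0.0000i)  (+0.3924-0.1758i)·(-0.2610-0.3565i)  (-0.0068-0.0503i)·(+0.0784-0.2474i)  (+0.5658+0.0881i)·(+0.0664-0.0224i)
Y_3^-1(R⁻¹ n̂) = -0.158175-0.348336i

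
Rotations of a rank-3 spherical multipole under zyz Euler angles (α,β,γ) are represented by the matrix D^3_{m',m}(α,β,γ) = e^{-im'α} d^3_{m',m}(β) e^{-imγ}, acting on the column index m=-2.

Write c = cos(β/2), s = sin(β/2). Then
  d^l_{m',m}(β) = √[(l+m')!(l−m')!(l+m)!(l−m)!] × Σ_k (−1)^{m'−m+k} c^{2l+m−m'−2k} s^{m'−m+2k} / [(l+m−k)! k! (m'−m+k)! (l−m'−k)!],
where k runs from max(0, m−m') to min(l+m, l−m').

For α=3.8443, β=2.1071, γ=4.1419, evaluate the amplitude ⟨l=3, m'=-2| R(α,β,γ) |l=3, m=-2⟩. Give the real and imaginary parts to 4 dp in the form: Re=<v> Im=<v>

Re=0.2039 Im=0.0552

Split into d^3_{-2,-2}(β=2.1071) × two z-phases.
c=cos(2.1071/2)=0.494489, s=sin(2.1071/2)=0.869184; N=√[1·120·1·120]=120.000000
The bounds max(0,m−m')=0 and min(l+m,l−m')=1 give 2 terms
  k=0: (−1)^0·120.0000/(120)·0.4945^6·0.8692^0 = +0.014620
  k=1: (−1)^1·120.0000/(24)·0.4945^4·0.8692^2 = -0.225849
d^3_{-2,-2}(2.1071) = +0.014620 -0.225849 = -0.211230
D = (+0.164629+0.986356i)·(-0.211230)·(-0.416706+0.909041i) = +0.203887+0.055208i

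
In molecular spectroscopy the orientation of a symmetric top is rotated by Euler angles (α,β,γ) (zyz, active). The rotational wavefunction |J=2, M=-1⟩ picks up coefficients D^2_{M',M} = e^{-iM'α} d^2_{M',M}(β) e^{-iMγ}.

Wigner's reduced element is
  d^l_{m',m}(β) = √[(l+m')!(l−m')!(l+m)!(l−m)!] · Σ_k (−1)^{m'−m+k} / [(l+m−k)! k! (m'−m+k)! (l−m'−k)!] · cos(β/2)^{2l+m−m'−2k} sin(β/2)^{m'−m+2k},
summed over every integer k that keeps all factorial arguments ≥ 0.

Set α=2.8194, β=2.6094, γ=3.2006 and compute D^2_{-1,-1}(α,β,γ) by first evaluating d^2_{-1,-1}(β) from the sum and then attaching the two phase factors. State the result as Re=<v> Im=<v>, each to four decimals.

Re=-0.1818 Im=0.0490

Split into d^2_{-1,-1}(β=2.6094) × two z-phases.
Half-angle: c=0.262967, s=0.964805. N=√(1·6·1·6)=6.000000
The bounds max(0,m−m')=0 and min(l+m,l−m')=1 give 2 terms
  k=0: (−1)^0·6.0000/(6)·0.2630^4·0.9648^0 = +0.004782
  k=1: (−1)^1·6.0000/(2)·0.2630^2·0.9648^2 = -0.193109
d^2_{-1,-1}(2.6094) = +0.004782 -0.193109 = -0.188327
Phases: e^{-i·(-1)·2.8194}=-0.948543+0.316647i, e^{-i·(-1)·3.2006}=-0.998260-0.058973i ⇒ D=-0.181843+0.048995i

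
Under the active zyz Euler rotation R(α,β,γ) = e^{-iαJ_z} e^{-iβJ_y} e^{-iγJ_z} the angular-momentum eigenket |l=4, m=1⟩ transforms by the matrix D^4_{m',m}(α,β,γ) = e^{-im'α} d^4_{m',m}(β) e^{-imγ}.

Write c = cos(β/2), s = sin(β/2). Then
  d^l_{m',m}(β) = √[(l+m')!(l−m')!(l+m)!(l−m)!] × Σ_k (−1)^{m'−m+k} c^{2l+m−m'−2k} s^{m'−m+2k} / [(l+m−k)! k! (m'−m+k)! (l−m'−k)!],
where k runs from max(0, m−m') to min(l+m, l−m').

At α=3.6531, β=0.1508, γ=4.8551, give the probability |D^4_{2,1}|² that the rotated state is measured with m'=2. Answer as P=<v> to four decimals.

P=0.0926

Split into d^4_{2,1}(β=0.1508) × two z-phases.
c=cos(0.1508/2)=0.997159, s=sin(0.1508/2)=0.075329; N=√[720·2·120·6]=1018.233765
Admissible k: 0..2 (factorial args all ≥0)
  k=0: (−1)^1·1018.2338/(240)·0.9972^7·0.0753^1 = -0.313290
  k=1: (−1)^2·1018.2338/(48)·0.9972^5·0.0753^3 = +0.008939
  k=2: (−1)^3·1018.2338/(72)·0.9972^3·0.0753^5 = -0.000034
d^4_{2,1}(0.1508) = -0.313290 +0.008939 -0.000034 = -0.304384
|D^4_{2,1}|² = |d^4_{2,1}(β)|² = (-0.304384)² = 0.092650 (the z-rotation phases have unit modulus)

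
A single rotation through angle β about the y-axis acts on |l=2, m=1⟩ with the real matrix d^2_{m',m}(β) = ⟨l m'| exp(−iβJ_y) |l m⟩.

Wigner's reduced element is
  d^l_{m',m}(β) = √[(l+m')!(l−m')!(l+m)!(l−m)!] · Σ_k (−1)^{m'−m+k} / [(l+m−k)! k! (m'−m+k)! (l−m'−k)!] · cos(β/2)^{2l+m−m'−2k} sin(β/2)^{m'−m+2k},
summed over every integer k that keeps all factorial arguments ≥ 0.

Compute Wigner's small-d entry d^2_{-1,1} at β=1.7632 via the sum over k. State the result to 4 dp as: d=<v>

d^2_{-1,1}(β=1.7632) via Wigner's sum:
Half-angle: c=0.635917, s=0.771757. N=√(1·6·6·1)=6.000000
Admissible k: 2..3 (factorial args all ≥0)
  k=2: (−1)^0·6.0000/(2)·0.6359^2·0.7718^2 = +0.722577
  k=3: (−1)^1·6.0000/(6)·0.6359^0·0.7718^4 = -0.354751
d^2_{-1,1}(1.7632) = +0.722577 -0.354751 = +0.367826

d=0.3678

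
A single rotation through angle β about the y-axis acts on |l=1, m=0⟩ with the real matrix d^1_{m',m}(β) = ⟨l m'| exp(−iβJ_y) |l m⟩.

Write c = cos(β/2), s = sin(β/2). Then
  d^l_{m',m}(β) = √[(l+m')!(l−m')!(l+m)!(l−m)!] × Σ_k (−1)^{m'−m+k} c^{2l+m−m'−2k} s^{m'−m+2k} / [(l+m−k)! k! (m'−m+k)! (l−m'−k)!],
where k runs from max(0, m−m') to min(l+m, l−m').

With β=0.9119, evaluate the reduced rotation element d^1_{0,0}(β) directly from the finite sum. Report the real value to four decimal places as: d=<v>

d^1_{0,0}(β=0.9119) via Wigner's sum:
c=cos(0.9119/2)=0.897843, s=sin(0.9119/2)=0.440315; N=√[1·1·1·1]=1.000000
Admissible k: 0..1 (factorial args all ≥0)
  k=0: (−1)^0·1.0000/(1)·0.8978^2·0.4403^0 = +0.806122
  k=1: (−1)^1·1.0000/(1)·0.8978^0·0.4403^2 = -0.193878
d^1_{0,0}(0.9119) = +0.806122 -0.193878 = +0.612245

d=0.6122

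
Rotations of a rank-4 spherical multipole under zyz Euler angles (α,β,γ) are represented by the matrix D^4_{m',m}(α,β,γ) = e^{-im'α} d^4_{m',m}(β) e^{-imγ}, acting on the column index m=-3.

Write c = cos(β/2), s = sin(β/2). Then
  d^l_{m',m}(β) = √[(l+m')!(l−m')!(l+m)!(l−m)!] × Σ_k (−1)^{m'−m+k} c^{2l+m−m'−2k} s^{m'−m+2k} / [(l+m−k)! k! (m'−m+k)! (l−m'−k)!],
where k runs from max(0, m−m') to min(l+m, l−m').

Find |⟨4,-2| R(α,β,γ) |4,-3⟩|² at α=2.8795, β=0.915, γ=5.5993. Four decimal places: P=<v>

P=0.0445

First d^4_{-2,-3}(β=0.915), then the phase factors e^{-i(-2)α} and e^{-i(-3)γ}:
Half-angle: c=0.897160, s=0.441707. N=√(2·720·1·5040)=2693.993318
k∈{0,1} keeps every argument non-negative
  k=0: (−1)^1·2693.9933/(720)·0.8972^7·0.4417^1 = -0.773189
  k=1: (−1)^2·2693.9933/(240)·0.8972^5·0.4417^3 = +0.562258
d^4_{-2,-3}(0.915) = -0.773189 +0.562258 = -0.210931
|D^4_{-2,-3}|² = |d^4_{-2,-3}(β)|² = (-0.210931)² = 0.044492 (the z-rotation phases have unit modulus)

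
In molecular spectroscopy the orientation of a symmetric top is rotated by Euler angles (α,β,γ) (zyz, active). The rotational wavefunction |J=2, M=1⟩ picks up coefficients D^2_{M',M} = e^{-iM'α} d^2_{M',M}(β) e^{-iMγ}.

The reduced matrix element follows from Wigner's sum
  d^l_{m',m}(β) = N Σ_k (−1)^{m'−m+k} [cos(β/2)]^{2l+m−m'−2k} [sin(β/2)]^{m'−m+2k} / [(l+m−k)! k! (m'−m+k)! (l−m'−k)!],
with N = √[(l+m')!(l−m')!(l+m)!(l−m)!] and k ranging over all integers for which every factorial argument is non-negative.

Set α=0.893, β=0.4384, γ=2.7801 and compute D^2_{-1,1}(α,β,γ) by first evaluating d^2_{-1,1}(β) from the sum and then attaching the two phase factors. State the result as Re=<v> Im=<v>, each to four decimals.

D^2_{-1,1}(0.893,0.4384,2.7801) = e^{-i·-1·0.893}·d^2_{-1,1}(0.4384)·e^{-i·1·2.7801}. Compute d first:
Half-angle: c=0.976072, s=0.217449. N=√(1·6·6·1)=6.000000
Admissible k: 2..3 (factorial args all ≥0)
  k=2: (−1)^0·6.0000/(2)·0.9761^2·0.2174^2 = +0.135145
  k=3: (−1)^1·6.0000/(6)·0.9761^0·0.2174^4 = -0.002236
d^2_{-1,1}(0.4384) = +0.135145 -0.002236 = +0.132909
Phases: e^{-i·(-1)·0.893}=+0.627078+0.778956i, e^{-i·(1)·2.7801}=-0.935370-0.353671i ⇒ D=-0.041342-0.126315i

Re=-0.0413 Im=-0.1263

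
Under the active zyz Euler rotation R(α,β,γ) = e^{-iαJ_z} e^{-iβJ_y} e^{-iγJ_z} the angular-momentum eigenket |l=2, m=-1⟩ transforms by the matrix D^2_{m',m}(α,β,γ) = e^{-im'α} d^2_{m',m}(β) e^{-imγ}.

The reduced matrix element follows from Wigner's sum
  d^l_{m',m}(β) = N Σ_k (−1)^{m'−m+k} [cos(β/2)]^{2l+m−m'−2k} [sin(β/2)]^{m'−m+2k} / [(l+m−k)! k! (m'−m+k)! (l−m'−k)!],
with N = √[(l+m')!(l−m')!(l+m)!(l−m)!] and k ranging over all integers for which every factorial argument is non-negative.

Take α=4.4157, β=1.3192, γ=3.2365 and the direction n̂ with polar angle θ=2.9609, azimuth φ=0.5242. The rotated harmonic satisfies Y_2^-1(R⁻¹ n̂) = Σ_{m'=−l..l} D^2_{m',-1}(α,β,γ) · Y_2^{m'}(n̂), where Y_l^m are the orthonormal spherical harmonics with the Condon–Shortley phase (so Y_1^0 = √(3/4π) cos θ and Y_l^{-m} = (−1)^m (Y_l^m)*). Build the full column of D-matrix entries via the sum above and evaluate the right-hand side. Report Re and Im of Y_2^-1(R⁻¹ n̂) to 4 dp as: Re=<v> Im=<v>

Need the full column D^2_{m',-1} for m'=−2..2 at α=4.4157, β=1.3192, γ=3.2365.
cos(β/2)=0.790237, sin(β/2)=0.612801
d^2_{-2,-1}: single k=1 term ⇒ +0.604814;  D = +0.531217-0.289151i
d^2_{-1,-1}: k∈[0..1] ⇒ +0.389969 -0.703518 = -0.313549;  D = -0.062840-0.307187i
d^2_{0,-1}: k∈[0..1] ⇒ -0.740743 +0.445442 = -0.295301;  D = +0.293972+0.027984i
d^2_{1,-1}: k∈[0..1] ⇒ +0.703518 -0.141019 = +0.562499;  D = +0.214686-0.519918i
d^2_{2,-1}: single k=0 term ⇒ -0.363702;  D = -0.280900-0.231028i
Y_2^{m'}(θ=2.9609,φ=0.5242) and Σ D·Y over m':
  (+0.5312-0.2892i)·(+0.0062-0.0108i)  (-0.0628-0.3072i)·(-0.1182+0.0684i)  (+0.2940+0.0280i)·(+0.6002+0.0000i)  (+0.2147-0.5199i)·(+0.1182+0.0684i)  (-0.2809-0.2310i)·(+0.0062+0.0108i)
Y_2^-1(R⁻¹ n̂) = +0.266733-0.009994i

Re=0.2667 Im=-0.0100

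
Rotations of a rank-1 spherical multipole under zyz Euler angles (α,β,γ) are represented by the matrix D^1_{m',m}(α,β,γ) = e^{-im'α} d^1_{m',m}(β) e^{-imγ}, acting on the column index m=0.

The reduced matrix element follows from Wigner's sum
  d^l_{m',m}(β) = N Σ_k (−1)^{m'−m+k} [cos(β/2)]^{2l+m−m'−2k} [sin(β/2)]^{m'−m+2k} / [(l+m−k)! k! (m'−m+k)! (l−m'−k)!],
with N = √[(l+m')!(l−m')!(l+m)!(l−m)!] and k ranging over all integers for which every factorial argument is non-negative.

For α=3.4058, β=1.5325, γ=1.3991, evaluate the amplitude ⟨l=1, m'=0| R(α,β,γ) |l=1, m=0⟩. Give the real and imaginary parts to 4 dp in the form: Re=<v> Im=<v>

Re=0.0383 Im=0.0000

D^1_{0,0}(3.4058,1.5325,1.3991) = e^{-i·0·3.4058}·d^1_{0,0}(1.5325)·e^{-i·0·1.3991}. Compute d first:
Half-angle: c=0.720516, s=0.693438. N=√(1·1·1·1)=1.000000
k∈{0,1} keeps every argument non-negative
  k=0: (−1)^0·1.0000/(1)·0.7205^2·0.6934^0 = +0.519143
  k=1: (−1)^1·1.0000/(1)·0.7205^0·0.6934^2 = -0.480857
d^1_{0,0}(1.5325) = +0.519143 -0.480857 = +0.038287
Attach z-rotation phases: D = e^{-i(0)(3.4058)}·(+0.038287)·e^{-i(0)(1.3991)} = +0.038287+0.000000i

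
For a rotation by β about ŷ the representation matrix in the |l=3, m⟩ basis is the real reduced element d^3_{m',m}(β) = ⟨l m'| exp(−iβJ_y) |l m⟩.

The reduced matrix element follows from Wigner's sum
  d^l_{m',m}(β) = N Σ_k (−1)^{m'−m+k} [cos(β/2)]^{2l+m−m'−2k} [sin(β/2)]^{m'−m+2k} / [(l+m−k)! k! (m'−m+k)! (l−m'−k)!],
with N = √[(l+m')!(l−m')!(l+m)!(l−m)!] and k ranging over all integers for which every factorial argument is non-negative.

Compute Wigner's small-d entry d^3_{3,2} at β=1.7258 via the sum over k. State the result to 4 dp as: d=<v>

d^3_{3,2}(β=1.7258) via Wigner's sum:
c=cos(1.7258/2)=0.650237, s=sin(1.7258/2)=0.759731; N=√[720·1·120·1]=293.938769
k: max(0,(2)−(3))=0 … min(3+(2),3−(3))=0
  k=0: (−1)^1·293.9388/(120)·0.6502^5·0.7597^1 = -0.216319
d^3_{3,2}(1.7258) = -0.216319

d=-0.2163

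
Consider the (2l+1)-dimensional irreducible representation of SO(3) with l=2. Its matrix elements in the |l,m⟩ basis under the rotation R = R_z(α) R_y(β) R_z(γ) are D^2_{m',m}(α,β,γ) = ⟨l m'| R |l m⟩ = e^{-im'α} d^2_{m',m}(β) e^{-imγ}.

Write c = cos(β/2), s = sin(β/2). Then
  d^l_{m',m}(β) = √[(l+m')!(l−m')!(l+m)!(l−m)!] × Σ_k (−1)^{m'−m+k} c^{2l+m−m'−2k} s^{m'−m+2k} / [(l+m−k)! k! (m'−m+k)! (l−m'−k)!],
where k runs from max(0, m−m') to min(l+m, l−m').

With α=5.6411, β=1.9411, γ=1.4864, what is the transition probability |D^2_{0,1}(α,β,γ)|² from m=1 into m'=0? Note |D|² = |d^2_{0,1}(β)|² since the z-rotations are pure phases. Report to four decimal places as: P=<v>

P=0.1707

D^2_{0,1}(5.6411,1.9411,1.4864) = e^{-i·0·5.6411}·d^2_{0,1}(1.9411)·e^{-i·1·1.4864}. Compute d first:
Half-angle: c=0.564846, s=0.825197. N=√(2·2·6·1)=4.898979
k∈{1,2} keeps every argument non-negative
  k=1: (−1)^0·4.8990/(2)·0.5648^3·0.8252^1 = +0.364269
  k=2: (−1)^1·4.8990/(2)·0.5648^1·0.8252^3 = -0.777459
d^2_{0,1}(1.9411) = +0.364269 -0.777459 = -0.413190
|D^2_{0,1}|² = |d^2_{0,1}(β)|² = (-0.413190)² = 0.170726 (the z-rotation phases have unit modulus)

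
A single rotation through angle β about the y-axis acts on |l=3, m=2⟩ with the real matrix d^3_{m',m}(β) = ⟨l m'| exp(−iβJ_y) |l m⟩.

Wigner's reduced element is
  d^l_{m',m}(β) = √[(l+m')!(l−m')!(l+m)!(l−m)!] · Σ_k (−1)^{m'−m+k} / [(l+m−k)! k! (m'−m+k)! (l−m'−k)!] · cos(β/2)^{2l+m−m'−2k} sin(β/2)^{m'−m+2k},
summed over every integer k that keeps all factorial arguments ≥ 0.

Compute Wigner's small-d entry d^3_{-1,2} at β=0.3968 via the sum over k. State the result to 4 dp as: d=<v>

d^3_{-1,2}(β=0.3968) via Wigner's sum:
c=cos(0.3968/2)=0.980383, s=sin(0.3968/2)=0.197101; N=√[2·24·120·1]=75.894664
Admissible k: 3..4 (factorial args all ≥0)
  k=3: (−1)^0·75.8947/(12)·0.9804^3·0.1971^3 = +0.045634
  k=4: (−1)^1·75.8947/(24)·0.9804^1·0.1971^5 = -0.000922
d^3_{-1,2}(0.3968) = +0.045634 -0.000922 = +0.044711

d=0.0447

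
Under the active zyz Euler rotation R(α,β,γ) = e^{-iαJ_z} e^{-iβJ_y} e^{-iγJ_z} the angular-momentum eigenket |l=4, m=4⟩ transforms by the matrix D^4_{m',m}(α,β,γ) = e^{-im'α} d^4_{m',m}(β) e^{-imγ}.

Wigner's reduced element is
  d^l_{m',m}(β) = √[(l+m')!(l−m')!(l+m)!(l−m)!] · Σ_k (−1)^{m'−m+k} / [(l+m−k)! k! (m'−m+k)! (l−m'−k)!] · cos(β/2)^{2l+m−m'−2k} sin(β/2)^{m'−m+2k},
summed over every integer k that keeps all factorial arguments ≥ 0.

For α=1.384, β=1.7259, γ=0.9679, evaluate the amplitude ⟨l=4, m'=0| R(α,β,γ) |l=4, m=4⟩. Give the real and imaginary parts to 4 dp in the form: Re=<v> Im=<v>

Re=-0.3713 Im=0.3323

First d^4_{0,4}(β=1.7259), then the phase factors e^{-i(0)α} and e^{-i(4)γ}:
Half-angle: c=0.650199, s=0.759764. N=√(24·24·40320·1)=4819.161753
The bounds max(0,m−m')=4 and min(l+m,l−m')=4 give 1 term
  k=4: (−1)^0·4819.1618/(576)·0.6502^4·0.7598^4 = +0.498252
d^4_{0,4}(1.7259) = +0.498252
Phases: e^{-i·(0)·1.384}=+1.000000+0.000000i, e^{-i·(4)·0.9679}=-0.745170+0.666875i ⇒ D=-0.371282+0.332272i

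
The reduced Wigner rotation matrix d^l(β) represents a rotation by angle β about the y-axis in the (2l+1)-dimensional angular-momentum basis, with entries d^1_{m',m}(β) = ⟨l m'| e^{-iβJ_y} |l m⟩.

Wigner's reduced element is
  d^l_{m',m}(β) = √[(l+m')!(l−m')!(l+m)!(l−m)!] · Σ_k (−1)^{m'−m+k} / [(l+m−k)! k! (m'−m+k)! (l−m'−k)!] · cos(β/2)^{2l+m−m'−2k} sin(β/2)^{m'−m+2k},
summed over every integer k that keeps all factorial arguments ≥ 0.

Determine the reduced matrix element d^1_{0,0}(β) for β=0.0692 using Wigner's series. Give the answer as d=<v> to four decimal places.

d^1_{0,0}(β=0.0692) via Wigner's sum:
c=cos(0.0692/2)=0.999401, s=sin(0.0692/2)=0.034593; N=√[1·1·1·1]=1.000000
The bounds max(0,m−m')=0 and min(l+m,l−m')=1 give 2 terms
  k=0: (−1)^0·1.0000/(1)·0.9994^2·0.0346^0 = +0.998803
  k=1: (−1)^1·1.0000/(1)·0.9994^0·0.0346^2 = -0.001197
d^1_{0,0}(0.0692) = +0.998803 -0.001197 = +0.997607

d=0.9976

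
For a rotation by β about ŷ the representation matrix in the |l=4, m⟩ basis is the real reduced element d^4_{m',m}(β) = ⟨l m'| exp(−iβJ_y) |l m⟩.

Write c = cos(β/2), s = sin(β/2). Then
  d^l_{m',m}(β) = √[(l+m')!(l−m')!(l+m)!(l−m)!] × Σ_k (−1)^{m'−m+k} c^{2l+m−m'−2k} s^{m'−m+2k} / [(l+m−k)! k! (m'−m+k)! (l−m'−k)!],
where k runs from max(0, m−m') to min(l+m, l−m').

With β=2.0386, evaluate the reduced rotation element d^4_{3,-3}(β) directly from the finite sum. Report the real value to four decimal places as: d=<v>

d^4_{3,-3}(β=2.0386) via Wigner's sum:
c=cos(2.0386/2)=0.523962, s=sin(2.0386/2)=0.851741; N=√[5040·1·1·5040]=5040.000000
k∈{0,1} keeps every argument non-negative
  k=0: (−1)^6·5040.0000/(720)·0.5240^2·0.8517^6 = +0.733744
  k=1: (−1)^7·5040.0000/(5040)·0.5240^0·0.8517^8 = -0.276989
d^4_{3,-3}(2.0386) = +0.733744 -0.276989 = +0.456756

d=0.4568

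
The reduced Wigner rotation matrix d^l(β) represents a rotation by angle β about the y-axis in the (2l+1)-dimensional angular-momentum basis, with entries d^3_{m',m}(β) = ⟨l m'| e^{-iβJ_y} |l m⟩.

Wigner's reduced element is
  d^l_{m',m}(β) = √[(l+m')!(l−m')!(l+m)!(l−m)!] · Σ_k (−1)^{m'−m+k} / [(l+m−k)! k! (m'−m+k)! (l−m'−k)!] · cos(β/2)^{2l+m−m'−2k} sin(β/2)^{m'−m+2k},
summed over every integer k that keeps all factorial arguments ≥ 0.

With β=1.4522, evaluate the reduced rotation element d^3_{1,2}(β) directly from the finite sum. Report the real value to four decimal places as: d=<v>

d^3_{1,2}(β=1.4522) via Wigner's sum:
With c≡cos(β/2)=0.747770 and s≡sin(β/2)=0.663958, N=[24·2·120·1]^{1/2}=75.894664
The bounds max(0,m−m')=1 and min(l+m,l−m')=2 give 2 terms
  k=1: (−1)^0·75.8947/(24)·0.7478^5·0.6640^1 = +0.490885
  k=2: (−1)^1·75.8947/(12)·0.7478^3·0.6640^3 = -0.774027
d^3_{1,2}(1.4522) = +0.490885 -0.774027 = -0.283142

d=-0.2831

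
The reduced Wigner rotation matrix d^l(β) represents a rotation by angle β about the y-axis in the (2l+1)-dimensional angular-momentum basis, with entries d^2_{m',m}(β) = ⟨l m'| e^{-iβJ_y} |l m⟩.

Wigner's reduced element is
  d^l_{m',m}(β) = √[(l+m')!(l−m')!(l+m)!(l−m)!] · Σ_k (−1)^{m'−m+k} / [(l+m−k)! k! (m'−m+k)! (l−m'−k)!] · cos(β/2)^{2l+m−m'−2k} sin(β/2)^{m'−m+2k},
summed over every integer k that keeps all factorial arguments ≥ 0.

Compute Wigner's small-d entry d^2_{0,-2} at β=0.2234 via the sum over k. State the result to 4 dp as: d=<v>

d^2_{0,-2}(β=0.2234) via Wigner's sum:
With c≡cos(β/2)=0.993768 and s≡sin(β/2)=0.111468, N=[2·2·1·24]^{1/2}=9.797959
k: max(0,(-2)−(0))=0 … min(2+(-2),2−(0))=0
  k=0: (−1)^2·9.7980/(4)·0.9938^2·0.1115^2 = +0.030057
d^2_{0,-2}(0.2234) = +0.030057

d=0.0301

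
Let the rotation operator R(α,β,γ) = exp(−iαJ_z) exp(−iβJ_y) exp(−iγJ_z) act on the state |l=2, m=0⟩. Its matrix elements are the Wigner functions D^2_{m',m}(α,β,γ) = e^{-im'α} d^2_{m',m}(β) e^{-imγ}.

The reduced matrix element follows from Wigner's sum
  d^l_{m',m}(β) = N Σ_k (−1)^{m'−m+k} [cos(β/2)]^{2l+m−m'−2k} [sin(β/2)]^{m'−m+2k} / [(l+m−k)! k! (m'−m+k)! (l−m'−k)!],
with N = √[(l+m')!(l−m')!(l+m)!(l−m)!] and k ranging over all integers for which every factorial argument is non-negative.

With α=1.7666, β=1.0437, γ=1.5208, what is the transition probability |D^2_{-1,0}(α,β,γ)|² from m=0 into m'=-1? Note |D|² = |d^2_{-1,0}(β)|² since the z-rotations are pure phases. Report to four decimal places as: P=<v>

P=0.2835

Split into d^2_{-1,0}(β=1.0437) × two z-phases.
With c≡cos(β/2)=0.866898 and s≡sin(β/2)=0.498485, N=[1·6·2·2]^{1/2}=4.898979
k: max(0,(0)−(-1))=1 … min(2+(0),2−(-1))=2
  k=1: (−1)^0·4.8990/(2)·0.8669^3·0.4985^1 = +0.795485
  k=2: (−1)^1·4.8990/(2)·0.8669^1·0.4985^3 = -0.263026
d^2_{-1,0}(1.0437) = +0.795485 -0.263026 = +0.532459
|D^2_{-1,0}|² = |d^2_{-1,0}(β)|² = (+0.532459)² = 0.283512 (the z-rotation phases have unit modulus)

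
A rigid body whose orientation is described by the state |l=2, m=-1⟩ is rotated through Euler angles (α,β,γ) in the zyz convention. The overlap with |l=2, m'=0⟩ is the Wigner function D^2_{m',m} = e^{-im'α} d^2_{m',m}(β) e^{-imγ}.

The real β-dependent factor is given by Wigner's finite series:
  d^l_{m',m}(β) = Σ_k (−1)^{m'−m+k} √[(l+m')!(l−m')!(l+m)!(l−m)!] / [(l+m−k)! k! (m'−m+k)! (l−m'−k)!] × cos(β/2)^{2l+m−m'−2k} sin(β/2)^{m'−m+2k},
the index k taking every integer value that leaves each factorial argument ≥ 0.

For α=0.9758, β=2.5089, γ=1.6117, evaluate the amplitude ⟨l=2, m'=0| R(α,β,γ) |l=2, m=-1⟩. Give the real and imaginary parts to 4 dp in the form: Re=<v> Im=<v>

Split into d^2_{0,-1}(β=2.5089) × two z-phases.
Half-angle: c=0.311096, s=0.950378. N=√(2·2·1·6)=4.898979
k: max(0,(-1)−(0))=0 … min(2+(-1),2−(0))=1
  k=0: (−1)^1·4.8990/(2)·0.3111^3·0.9504^1 = -0.070090
  k=1: (−1)^2·4.8990/(2)·0.3111^1·0.9504^3 = +0.654124
d^2_{0,-1}(2.5089) = -0.070090 +0.654124 = +0.584034
Attach z-rotation phases: D = e^{-i(0)(0.9758)}·(+0.584034)·e^{-i(-1)(1.6117)} = -0.023882+0.583545i

Re=-0.0239 Im=0.5835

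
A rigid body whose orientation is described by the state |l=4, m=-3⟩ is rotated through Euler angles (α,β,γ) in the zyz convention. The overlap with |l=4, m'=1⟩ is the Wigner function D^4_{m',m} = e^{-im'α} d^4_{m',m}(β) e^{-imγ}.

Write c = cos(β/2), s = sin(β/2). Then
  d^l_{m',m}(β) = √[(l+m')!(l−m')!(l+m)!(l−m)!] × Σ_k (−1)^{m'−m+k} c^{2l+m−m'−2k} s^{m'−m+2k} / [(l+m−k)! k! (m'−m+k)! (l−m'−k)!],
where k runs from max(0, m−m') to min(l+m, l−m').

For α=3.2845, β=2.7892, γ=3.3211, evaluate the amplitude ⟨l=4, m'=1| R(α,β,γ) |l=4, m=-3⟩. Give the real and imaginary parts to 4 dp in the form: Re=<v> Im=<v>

First d^4_{1,-3}(β=2.7892), then the phase factors e^{-i(1)α} and e^{-i(-3)γ}:
With c≡cos(β/2)=0.175286 and s≡sin(β/2)=0.984518, N=[120·6·1·5040]^{1/2}=1904.940944
k: max(0,(-3)−(1))=0 … min(4+(-3),4−(1))=1
  k=0: (−1)^4·1904.9409/(144)·0.1753^4·0.9845^4 = +0.011733
  k=1: (−1)^5·1904.9409/(240)·0.1753^2·0.9845^6 = -0.222078
d^4_{1,-3}(2.7892) = +0.011733 -0.222078 = -0.210345
Attach z-rotation phases: D = e^{-i(1)(3.2845)}·(-0.210345)·e^{-i(-3)(3.3211)} = -0.194098-0.081062i

Re=-0.1941 Im=-0.0811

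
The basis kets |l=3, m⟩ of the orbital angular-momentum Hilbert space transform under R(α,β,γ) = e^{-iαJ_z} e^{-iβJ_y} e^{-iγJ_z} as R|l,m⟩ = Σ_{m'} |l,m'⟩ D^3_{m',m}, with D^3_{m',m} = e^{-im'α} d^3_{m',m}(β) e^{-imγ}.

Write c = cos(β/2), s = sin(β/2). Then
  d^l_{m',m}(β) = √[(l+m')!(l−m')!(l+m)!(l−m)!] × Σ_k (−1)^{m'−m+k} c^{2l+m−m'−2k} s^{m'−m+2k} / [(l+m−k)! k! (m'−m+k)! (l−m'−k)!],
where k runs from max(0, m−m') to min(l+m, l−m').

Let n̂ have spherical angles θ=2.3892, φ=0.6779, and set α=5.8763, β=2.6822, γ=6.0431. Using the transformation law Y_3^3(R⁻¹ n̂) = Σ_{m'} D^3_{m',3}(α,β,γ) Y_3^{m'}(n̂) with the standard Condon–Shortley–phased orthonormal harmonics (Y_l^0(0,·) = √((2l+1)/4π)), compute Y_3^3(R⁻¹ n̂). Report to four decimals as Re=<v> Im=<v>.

Need the full column D^3_{m',3} for m'=−3..3 at α=5.8763, β=2.6822, γ=6.0431.
cos(β/2)=0.227682, sin(β/2)=0.973736
d^3_{-3,3}: single k=6 term ⇒ +0.852405;  D = +0.747893-0.408964i
d^3_{-2,3}: single k=5 term ⇒ +0.488213;  D = +0.486080-0.045589i
d^3_{-1,3}: single k=4 term ⇒ +0.180496;  D = +0.171705+0.055641i
d^3_{0,3}: single k=3 term ⇒ +0.048733;  D = +0.036630+0.032143i
d^3_{1,3}: single k=2 term ⇒ +0.009868;  D = +0.004236+0.008913i
d^3_{2,3}: single k=1 term ⇒ +0.001459;  D = +0.000054+0.001458i
d^3_{3,3}: single k=0 term ⇒ +0.000139;  D = -0.000050+0.000130i
Y_3^{m'}(θ=2.3892,φ=0.6779) and Σ D·Y over m':
  (+0.7479-0.4090i)·(-0.0595-0.1191i)  (+0.4861-0.0456i)·(-0.0743+0.3404i)  (+0.1717+0.0556i)·(+0.2864-0.2306i)  (+0.0366+0.0321i)·(+0.0913+0.0000i)  (+0.0042+0.0089i)·(-0.2864-0.2306i)  (+0.0001+0.0015i)·(-0.0743-0.3404i)  (-0.0001+0.0001i)·(+0.0595-0.1191i)
Y_3^3(R⁻¹ n̂) = -0.047113+0.079702i

Re=-0.0471 Im=0.0797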